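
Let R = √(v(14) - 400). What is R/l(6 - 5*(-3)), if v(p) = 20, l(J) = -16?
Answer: -I*√95/8 ≈ -1.2183*I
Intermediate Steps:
R = 2*I*√95 (R = √(20 - 400) = √(-380) = 2*I*√95 ≈ 19.494*I)
R/l(6 - 5*(-3)) = (2*I*√95)/(-16) = (2*I*√95)*(-1/16) = -I*√95/8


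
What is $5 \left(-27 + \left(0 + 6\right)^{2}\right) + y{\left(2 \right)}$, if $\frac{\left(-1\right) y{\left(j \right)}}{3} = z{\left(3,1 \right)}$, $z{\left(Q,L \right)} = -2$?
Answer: $51$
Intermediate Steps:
$y{\left(j \right)} = 6$ ($y{\left(j \right)} = \left(-3\right) \left(-2\right) = 6$)
$5 \left(-27 + \left(0 + 6\right)^{2}\right) + y{\left(2 \right)} = 5 \left(-27 + \left(0 + 6\right)^{2}\right) + 6 = 5 \left(-27 + 6^{2}\right) + 6 = 5 \left(-27 + 36\right) + 6 = 5 \cdot 9 + 6 = 45 + 6 = 51$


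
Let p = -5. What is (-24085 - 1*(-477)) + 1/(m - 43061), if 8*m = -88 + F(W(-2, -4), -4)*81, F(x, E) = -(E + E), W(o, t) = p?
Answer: -1014931529/42991 ≈ -23608.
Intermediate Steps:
W(o, t) = -5
F(x, E) = -2*E
m = 70 (m = (-88 - 2*(-4)*81)/8 = (-88 + 8*81)/8 = (-88 + 648)/8 = (⅛)*560 = 70)
(-24085 - 1*(-477)) + 1/(m - 43061) = (-24085 - 1*(-477)) + 1/(70 - 43061) = (-24085 + 477) + 1/(-42991) = -23608 - 1/42991 = -1014931529/42991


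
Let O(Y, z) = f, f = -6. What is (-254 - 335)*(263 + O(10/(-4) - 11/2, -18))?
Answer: -151373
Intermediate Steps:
O(Y, z) = -6
(-254 - 335)*(263 + O(10/(-4) - 11/2, -18)) = (-254 - 335)*(263 - 6) = -589*257 = -151373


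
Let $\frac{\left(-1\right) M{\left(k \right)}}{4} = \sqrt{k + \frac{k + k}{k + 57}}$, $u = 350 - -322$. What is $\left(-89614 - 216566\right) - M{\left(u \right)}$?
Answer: $-306180 + \frac{16 \sqrt{30702}}{27} \approx -3.0608 \cdot 10^{5}$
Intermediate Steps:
$u = 672$ ($u = 350 + 322 = 672$)
$M{\left(k \right)} = - 4 \sqrt{k + \frac{2 k}{57 + k}}$ ($M{\left(k \right)} = - 4 \sqrt{k + \frac{k + k}{k + 57}} = - 4 \sqrt{k + \frac{2 k}{57 + k}}$)
$\left(-89614 - 216566\right) - M{\left(u \right)} = \left(-89614 - 216566\right) - - 4 \sqrt{\frac{672 \left(59 + 672\right)}{57 + 672}} = \left(-89614 - 216566\right) - - 4 \sqrt{672 \cdot \frac{1}{729} \cdot 731} = -306180 - - 4 \sqrt{672 \cdot \frac{1}{729} \cdot 731} = -306180 - - 4 \sqrt{\frac{163744}{243}} = -306180 - - 4 \frac{4 \sqrt{30702}}{27} = -306180 - - \frac{16 \sqrt{30702}}{27} = -306180 + \frac{16 \sqrt{30702}}{27}$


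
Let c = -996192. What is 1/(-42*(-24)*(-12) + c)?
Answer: -1/1008288 ≈ -9.9178e-7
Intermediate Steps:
1/(-42*(-24)*(-12) + c) = 1/(-42*(-24)*(-12) - 996192) = 1/(1008*(-12) - 996192) = 1/(-12096 - 996192) = 1/(-1008288) = -1/1008288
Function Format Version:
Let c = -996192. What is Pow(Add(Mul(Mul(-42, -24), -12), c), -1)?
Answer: Rational(-1, 1008288) ≈ -9.9178e-7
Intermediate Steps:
Pow(Add(Mul(Mul(-42, -24), -12), c), -1) = Pow(Add(Mul(Mul(-42, -24), -12), -996192), -1) = Pow(Add(Mul(1008, -12), -996192), -1) = Pow(Add(-12096, -996192), -1) = Pow(-1008288, -1) = Rational(-1, 1008288)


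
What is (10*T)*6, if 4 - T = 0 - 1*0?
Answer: 240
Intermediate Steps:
T = 4 (T = 4 - (0 - 1*0) = 4 - (0 + 0) = 4 - 1*0 = 4 + 0 = 4)
(10*T)*6 = (10*4)*6 = 40*6 = 240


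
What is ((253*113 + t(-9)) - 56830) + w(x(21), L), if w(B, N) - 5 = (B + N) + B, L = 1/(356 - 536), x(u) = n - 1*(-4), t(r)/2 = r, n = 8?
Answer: -5081401/180 ≈ -28230.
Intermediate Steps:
t(r) = 2*r
x(u) = 12 (x(u) = 8 - 1*(-4) = 8 + 4 = 12)
L = -1/180 (L = 1/(-180) = -1/180 ≈ -0.0055556)
w(B, N) = 5 + N + 2*B (w(B, N) = 5 + ((B + N) + B) = 5 + (N + 2*B) = 5 + N + 2*B)
((253*113 + t(-9)) - 56830) + w(x(21), L) = ((253*113 + 2*(-9)) - 56830) + (5 - 1/180 + 2*12) = ((28589 - 18) - 56830) + (5 - 1/180 + 24) = (28571 - 56830) + 5219/180 = -28259 + 5219/180 = -5081401/180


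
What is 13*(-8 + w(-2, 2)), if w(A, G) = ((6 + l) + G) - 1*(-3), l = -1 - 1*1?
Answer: 13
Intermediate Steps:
l = -2 (l = -1 - 1 = -2)
w(A, G) = 7 + G (w(A, G) = ((6 - 2) + G) - 1*(-3) = (4 + G) + 3 = 7 + G)
13*(-8 + w(-2, 2)) = 13*(-8 + (7 + 2)) = 13*(-8 + 9) = 13*1 = 13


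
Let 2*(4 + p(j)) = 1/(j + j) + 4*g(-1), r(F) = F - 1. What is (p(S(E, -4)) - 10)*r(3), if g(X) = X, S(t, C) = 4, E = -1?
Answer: -255/8 ≈ -31.875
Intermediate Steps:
r(F) = -1 + F
p(j) = -6 + 1/(4*j) (p(j) = -4 + (1/(j + j) + 4*(-1))/2 = -4 + (1/(2*j) - 4)/2 = -4 + (-4 + 1/(2*j))/2 = -4 + (-2 + 1/(4*j)) = -6 + 1/(4*j))
(p(S(E, -4)) - 10)*r(3) = ((-6 + (¼)/4) - 10)*(-1 + 3) = ((-6 + (¼)*(¼)) - 10)*2 = ((-6 + 1/16) - 10)*2 = (-95/16 - 10)*2 = -255/16*2 = -255/8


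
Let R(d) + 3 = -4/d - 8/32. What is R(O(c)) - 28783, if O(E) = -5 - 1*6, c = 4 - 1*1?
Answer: -1266579/44 ≈ -28786.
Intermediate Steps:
c = 3 (c = 4 - 1 = 3)
O(E) = -11 (O(E) = -5 - 6 = -11)
R(d) = -13/4 - 4/d (R(d) = -3 + (-4/d - 8/32) = -3 + (-4/d - 8*1/32) = -3 + (-4/d - ¼) = -3 + (-¼ - 4/d) = -13/4 - 4/d)
R(O(c)) - 28783 = (-13/4 - 4/(-11)) - 28783 = (-13/4 - 4*(-1/11)) - 28783 = (-13/4 + 4/11) - 28783 = -127/44 - 28783 = -1266579/44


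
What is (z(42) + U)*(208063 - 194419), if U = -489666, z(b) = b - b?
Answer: -6681002904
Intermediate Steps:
z(b) = 0
(z(42) + U)*(208063 - 194419) = (0 - 489666)*(208063 - 194419) = -489666*13644 = -6681002904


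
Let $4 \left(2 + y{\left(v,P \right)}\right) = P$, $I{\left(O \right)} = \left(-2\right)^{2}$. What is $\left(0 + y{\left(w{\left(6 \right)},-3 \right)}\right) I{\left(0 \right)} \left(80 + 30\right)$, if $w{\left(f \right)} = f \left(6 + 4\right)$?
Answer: $-1210$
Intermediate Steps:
$I{\left(O \right)} = 4$
$w{\left(f \right)} = 10 f$ ($w{\left(f \right)} = f 10 = 10 f$)
$y{\left(v,P \right)} = -2 + \frac{P}{4}$
$\left(0 + y{\left(w{\left(6 \right)},-3 \right)}\right) I{\left(0 \right)} \left(80 + 30\right) = \left(0 + \left(-2 + \frac{1}{4} \left(-3\right)\right)\right) 4 \left(80 + 30\right) = \left(0 - \frac{11}{4}\right) 4 \cdot 110 = \left(- \frac{11}{4}\right) 4 \cdot 110 = \left(-11\right) 110 = -1210$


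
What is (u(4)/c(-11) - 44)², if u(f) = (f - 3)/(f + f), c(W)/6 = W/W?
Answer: 4456321/2304 ≈ 1934.2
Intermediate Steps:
c(W) = 6 (c(W) = 6*(W/W) = 6*1 = 6)
u(f) = (-3 + f)/(2*f) (u(f) = (-3 + f)/((2*f)) = (-3 + f)*(1/(2*f)) = (-3 + f)/(2*f))
(u(4)/c(-11) - 44)² = (((½)*(-3 + 4)/4)/6 - 44)² = (((½)*(¼)*1)*(⅙) - 44)² = ((⅛)*(⅙) - 44)² = (1/48 - 44)² = (-2111/48)² = 4456321/2304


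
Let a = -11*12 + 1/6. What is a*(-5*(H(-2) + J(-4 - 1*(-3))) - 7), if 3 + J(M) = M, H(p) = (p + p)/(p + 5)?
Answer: -46669/18 ≈ -2592.7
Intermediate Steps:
H(p) = 2*p/(5 + p) (H(p) = (2*p)/(5 + p) = 2*p/(5 + p))
J(M) = -3 + M
a = -791/6 (a = -132 + 1/6 = -791/6 ≈ -131.83)
a*(-5*(H(-2) + J(-4 - 1*(-3))) - 7) = -791*(-5*(2*(-2)/(5 - 2) + (-3 + (-4 - 1*(-3)))) - 7)/6 = -791*(-5*(2*(-2)/3 + (-3 + (-4 + 3))) - 7)/6 = -791*(-5*(2*(-2)*(1/3) + (-3 - 1)) - 7)/6 = -791*(-5*(-4/3 - 4) - 7)/6 = -791*(-5*(-16/3) - 7)/6 = -791*(80/3 - 7)/6 = -791/6*59/3 = -46669/18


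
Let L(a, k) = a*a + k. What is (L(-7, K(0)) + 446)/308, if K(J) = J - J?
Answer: 45/28 ≈ 1.6071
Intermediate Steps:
K(J) = 0
L(a, k) = k + a**2 (L(a, k) = a**2 + k = k + a**2)
(L(-7, K(0)) + 446)/308 = ((0 + (-7)**2) + 446)/308 = ((0 + 49) + 446)*(1/308) = (49 + 446)*(1/308) = 495*(1/308) = 45/28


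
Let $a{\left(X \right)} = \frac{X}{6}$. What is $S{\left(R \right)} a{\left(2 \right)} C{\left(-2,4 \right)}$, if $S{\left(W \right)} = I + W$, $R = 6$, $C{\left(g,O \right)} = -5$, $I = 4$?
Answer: $- \frac{50}{3} \approx -16.667$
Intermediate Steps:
$a{\left(X \right)} = \frac{X}{6}$ ($a{\left(X \right)} = X \frac{1}{6} = \frac{X}{6}$)
$S{\left(W \right)} = 4 + W$
$S{\left(R \right)} a{\left(2 \right)} C{\left(-2,4 \right)} = \left(4 + 6\right) \frac{1}{6} \cdot 2 \left(-5\right) = 10 \cdot \frac{1}{3} \left(-5\right) = \frac{10}{3} \left(-5\right) = - \frac{50}{3}$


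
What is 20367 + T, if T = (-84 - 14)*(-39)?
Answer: 24189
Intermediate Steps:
T = 3822 (T = -98*(-39) = 3822)
20367 + T = 20367 + 3822 = 24189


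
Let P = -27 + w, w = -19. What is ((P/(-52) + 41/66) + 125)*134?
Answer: 7272314/429 ≈ 16952.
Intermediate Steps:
P = -46 (P = -27 - 19 = -46)
((P/(-52) + 41/66) + 125)*134 = ((-46/(-52) + 41/66) + 125)*134 = ((-46*(-1/52) + 41*(1/66)) + 125)*134 = ((23/26 + 41/66) + 125)*134 = (646/429 + 125)*134 = (54271/429)*134 = 7272314/429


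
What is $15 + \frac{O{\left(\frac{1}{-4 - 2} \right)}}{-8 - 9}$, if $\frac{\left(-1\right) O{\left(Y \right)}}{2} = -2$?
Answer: $\frac{251}{17} \approx 14.765$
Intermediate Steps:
$O{\left(Y \right)} = 4$ ($O{\left(Y \right)} = \left(-2\right) \left(-2\right) = 4$)
$15 + \frac{O{\left(\frac{1}{-4 - 2} \right)}}{-8 - 9} = 15 + \frac{4}{-8 - 9} = 15 + \frac{4}{-17} = 15 + 4 \left(- \frac{1}{17}\right) = 15 - \frac{4}{17} = \frac{251}{17}$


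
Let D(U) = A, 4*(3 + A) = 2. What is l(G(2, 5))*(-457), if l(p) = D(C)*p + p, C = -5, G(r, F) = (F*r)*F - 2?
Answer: 32904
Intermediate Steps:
G(r, F) = -2 + r*F**2 (G(r, F) = r*F**2 - 2 = -2 + r*F**2)
A = -5/2 (A = -3 + (1/4)*2 = -3 + 1/2 = -5/2 ≈ -2.5000)
D(U) = -5/2
l(p) = -3*p/2 (l(p) = -5*p/2 + p = -3*p/2)
l(G(2, 5))*(-457) = -3*(-2 + 2*5**2)/2*(-457) = -3*(-2 + 2*25)/2*(-457) = -3*(-2 + 50)/2*(-457) = -3/2*48*(-457) = -72*(-457) = 32904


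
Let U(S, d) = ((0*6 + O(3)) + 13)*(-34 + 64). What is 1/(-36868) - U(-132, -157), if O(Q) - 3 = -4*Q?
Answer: -4424161/36868 ≈ -120.00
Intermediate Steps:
O(Q) = 3 - 4*Q
U(S, d) = 120 (U(S, d) = ((0*6 + (3 - 4*3)) + 13)*(-34 + 64) = ((0 + (3 - 12)) + 13)*30 = ((0 - 9) + 13)*30 = (-9 + 13)*30 = 4*30 = 120)
1/(-36868) - U(-132, -157) = 1/(-36868) - 1*120 = -1/36868 - 120 = -4424161/36868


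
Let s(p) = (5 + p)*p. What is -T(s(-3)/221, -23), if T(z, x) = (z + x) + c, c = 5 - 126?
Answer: 31830/221 ≈ 144.03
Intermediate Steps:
c = -121
s(p) = p*(5 + p)
T(z, x) = -121 + x + z (T(z, x) = (z + x) - 121 = (x + z) - 121 = -121 + x + z)
-T(s(-3)/221, -23) = -(-121 - 23 - 3*(5 - 3)/221) = -(-121 - 23 - 3*2*(1/221)) = -(-121 - 23 - 6*1/221) = -(-121 - 23 - 6/221) = -1*(-31830/221) = 31830/221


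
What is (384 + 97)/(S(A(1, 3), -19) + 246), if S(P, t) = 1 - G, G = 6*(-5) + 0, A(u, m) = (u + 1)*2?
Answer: 481/277 ≈ 1.7365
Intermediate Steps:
A(u, m) = 2 + 2*u (A(u, m) = (1 + u)*2 = 2 + 2*u)
G = -30 (G = -30 + 0 = -30)
S(P, t) = 31 (S(P, t) = 1 - 1*(-30) = 1 + 30 = 31)
(384 + 97)/(S(A(1, 3), -19) + 246) = (384 + 97)/(31 + 246) = 481/277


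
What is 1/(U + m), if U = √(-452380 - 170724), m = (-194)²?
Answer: 9409/354272900 - I*√2434/88568225 ≈ 2.6559e-5 - 5.5703e-7*I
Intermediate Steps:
m = 37636
U = 16*I*√2434 (U = √(-623104) = 16*I*√2434 ≈ 789.37*I)
1/(U + m) = 1/(16*I*√2434 + 37636) = 1/(37636 + 16*I*√2434)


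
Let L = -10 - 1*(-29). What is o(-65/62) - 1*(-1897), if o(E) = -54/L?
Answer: 35989/19 ≈ 1894.2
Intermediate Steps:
L = 19 (L = -10 + 29 = 19)
o(E) = -54/19
o(-65/62) - 1*(-1897) = -54/19 - 1*(-1897) = -54/19 + 1897 = 35989/19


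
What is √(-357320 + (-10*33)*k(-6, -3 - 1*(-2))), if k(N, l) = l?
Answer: I*√356990 ≈ 597.49*I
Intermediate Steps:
√(-357320 + (-10*33)*k(-6, -3 - 1*(-2))) = √(-357320 + (-10*33)*(-3 - 1*(-2))) = √(-357320 - 330*(-3 + 2)) = √(-357320 - 330*(-1)) = √(-357320 + 330) = √(-356990) = I*√356990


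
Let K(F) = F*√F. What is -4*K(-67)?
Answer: 268*I*√67 ≈ 2193.7*I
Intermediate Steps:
K(F) = F^(3/2)
-4*K(-67) = -(-268)*I*√67 = 268*I*√67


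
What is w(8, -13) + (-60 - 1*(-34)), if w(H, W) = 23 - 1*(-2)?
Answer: -1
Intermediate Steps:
w(H, W) = 25 (w(H, W) = 23 + 2 = 25)
w(8, -13) + (-60 - 1*(-34)) = 25 + (-60 - 1*(-34)) = 25 + (-60 + 34) = 25 - 26 = -1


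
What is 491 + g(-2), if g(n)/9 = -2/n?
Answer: 500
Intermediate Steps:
g(n) = -18/n (g(n) = 9*(-2/n) = -18/n)
491 + g(-2) = 491 - 18/(-2) = 491 - 18*(-½) = 491 + 9 = 500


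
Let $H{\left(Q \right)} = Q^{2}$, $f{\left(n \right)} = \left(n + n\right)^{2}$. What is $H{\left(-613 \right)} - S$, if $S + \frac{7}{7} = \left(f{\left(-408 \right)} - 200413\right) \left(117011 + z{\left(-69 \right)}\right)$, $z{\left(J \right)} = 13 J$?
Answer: $-54044072732$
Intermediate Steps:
$f{\left(n \right)} = 4 n^{2}$ ($f{\left(n \right)} = \left(2 n\right)^{2} = 4 n^{2}$)
$S = 54044448501$ ($S = -1 + \left(4 \left(-408\right)^{2} - 200413\right) \left(117011 + 13 \left(-69\right)\right) = -1 + \left(4 \cdot 166464 - 200413\right) \left(117011 - 897\right) = -1 + \left(665856 - 200413\right) 116114 = -1 + 465443 \cdot 116114 = -1 + 54044448502 = 54044448501$)
$H{\left(-613 \right)} - S = \left(-613\right)^{2} - 54044448501 = 375769 - 54044448501 = -54044072732$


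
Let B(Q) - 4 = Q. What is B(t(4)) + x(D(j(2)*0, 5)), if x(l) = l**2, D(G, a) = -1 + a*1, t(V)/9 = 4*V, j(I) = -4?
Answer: 164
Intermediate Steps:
t(V) = 36*V (t(V) = 9*(4*V) = 36*V)
B(Q) = 4 + Q
D(G, a) = -1 + a
B(t(4)) + x(D(j(2)*0, 5)) = (4 + 36*4) + (-1 + 5)**2 = (4 + 144) + 4**2 = 148 + 16 = 164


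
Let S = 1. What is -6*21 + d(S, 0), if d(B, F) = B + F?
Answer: -125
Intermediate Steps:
-6*21 + d(S, 0) = -6*21 + (1 + 0) = -126 + 1 = -125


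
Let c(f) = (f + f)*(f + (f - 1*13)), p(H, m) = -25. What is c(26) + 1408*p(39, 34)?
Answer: -33172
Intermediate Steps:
c(f) = 2*f*(-13 + 2*f) (c(f) = (2*f)*(f + (f - 13)) = (2*f)*(f + (-13 + f)) = (2*f)*(-13 + 2*f) = 2*f*(-13 + 2*f))
c(26) + 1408*p(39, 34) = 2*26*(-13 + 2*26) + 1408*(-25) = 2*26*(-13 + 52) - 35200 = 2*26*39 - 35200 = 2028 - 35200 = -33172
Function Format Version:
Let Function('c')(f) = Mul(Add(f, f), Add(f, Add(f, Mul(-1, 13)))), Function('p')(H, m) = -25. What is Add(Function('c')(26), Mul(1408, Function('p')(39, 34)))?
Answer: -33172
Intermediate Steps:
Function('c')(f) = Mul(2, f, Add(-13, Mul(2, f))) (Function('c')(f) = Mul(Mul(2, f), Add(f, Add(f, -13))) = Mul(Mul(2, f), Add(f, Add(-13, f))) = Mul(Mul(2, f), Add(-13, Mul(2, f))) = Mul(2, f, Add(-13, Mul(2, f))))
Add(Function('c')(26), Mul(1408, Function('p')(39, 34))) = Add(Mul(2, 26, Add(-13, Mul(2, 26))), Mul(1408, -25)) = Add(Mul(2, 26, Add(-13, 52)), -35200) = Add(Mul(2, 26, 39), -35200) = Add(2028, -35200) = -33172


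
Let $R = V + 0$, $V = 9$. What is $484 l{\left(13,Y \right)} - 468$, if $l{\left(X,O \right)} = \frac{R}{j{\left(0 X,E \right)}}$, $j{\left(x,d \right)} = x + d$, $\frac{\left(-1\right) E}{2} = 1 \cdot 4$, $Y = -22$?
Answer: $- \frac{2025}{2} \approx -1012.5$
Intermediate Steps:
$E = -8$ ($E = - 2 \cdot 1 \cdot 4 = \left(-2\right) 4 = -8$)
$R = 9$ ($R = 9 + 0 = 9$)
$j{\left(x,d \right)} = d + x$
$l{\left(X,O \right)} = - \frac{9}{8}$ ($l{\left(X,O \right)} = \frac{9}{-8 + 0 X} = \frac{9}{-8 + 0} = \frac{9}{-8} = 9 \left(- \frac{1}{8}\right) = - \frac{9}{8}$)
$484 l{\left(13,Y \right)} - 468 = 484 \left(- \frac{9}{8}\right) - 468 = - \frac{1089}{2} - 468 = - \frac{2025}{2}$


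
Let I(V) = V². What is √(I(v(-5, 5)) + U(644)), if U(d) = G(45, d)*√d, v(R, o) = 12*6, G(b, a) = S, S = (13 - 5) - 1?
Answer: √(5184 + 14*√161) ≈ 73.223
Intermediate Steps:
S = 7 (S = 8 - 1 = 7)
G(b, a) = 7
v(R, o) = 72
U(d) = 7*√d
√(I(v(-5, 5)) + U(644)) = √(72² + 7*√644) = √(5184 + 7*(2*√161)) = √(5184 + 14*√161)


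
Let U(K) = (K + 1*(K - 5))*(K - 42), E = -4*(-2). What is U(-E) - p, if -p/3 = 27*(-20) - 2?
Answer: -576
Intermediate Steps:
E = 8
p = 1626 (p = -3*(27*(-20) - 2) = -3*(-540 - 2) = -3*(-542) = 1626)
U(K) = (-42 + K)*(-5 + 2*K) (U(K) = (K + 1*(-5 + K))*(-42 + K) = (K + (-5 + K))*(-42 + K) = (-5 + 2*K)*(-42 + K) = (-42 + K)*(-5 + 2*K))
U(-E) - p = (210 - (-89)*8 + 2*(-1*8)²) - 1*1626 = (210 - 89*(-8) + 2*(-8)²) - 1626 = (210 + 712 + 2*64) - 1626 = (210 + 712 + 128) - 1626 = 1050 - 1626 = -576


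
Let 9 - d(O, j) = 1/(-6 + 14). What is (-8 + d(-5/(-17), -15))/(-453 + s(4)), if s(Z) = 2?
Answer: -7/3608 ≈ -0.0019401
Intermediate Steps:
d(O, j) = 71/8 (d(O, j) = 9 - 1/(-6 + 14) = 9 - 1/8 = 71/8)
(-8 + d(-5/(-17), -15))/(-453 + s(4)) = (-8 + 71/8)/(-453 + 2) = (7/8)/(-451) = (7/8)*(-1/451) = -7/3608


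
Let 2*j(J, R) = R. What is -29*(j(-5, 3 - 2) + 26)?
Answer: -1537/2 ≈ -768.50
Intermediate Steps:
j(J, R) = R/2
-29*(j(-5, 3 - 2) + 26) = -29*((3 - 2)/2 + 26) = -29*((½)*1 + 26) = -29*(½ + 26) = -29*53/2 = -1537/2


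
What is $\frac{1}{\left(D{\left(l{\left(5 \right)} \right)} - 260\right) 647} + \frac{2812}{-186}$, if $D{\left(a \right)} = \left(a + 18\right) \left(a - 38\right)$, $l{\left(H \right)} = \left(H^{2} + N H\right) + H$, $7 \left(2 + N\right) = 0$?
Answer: $- \frac{858739901}{56801424} \approx -15.118$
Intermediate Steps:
$N = -2$ ($N = -2 + \frac{1}{7} \cdot 0 = -2 + 0 = -2$)
$l{\left(H \right)} = H^{2} - H$ ($l{\left(H \right)} = \left(H^{2} - 2 H\right) + H = H^{2} - H$)
$D{\left(a \right)} = \left(-38 + a\right) \left(18 + a\right)$ ($D{\left(a \right)} = \left(18 + a\right) \left(-38 + a\right) = \left(-38 + a\right) \left(18 + a\right)$)
$\frac{1}{\left(D{\left(l{\left(5 \right)} \right)} - 260\right) 647} + \frac{2812}{-186} = \frac{1}{\left(\left(-684 + \left(5 \left(-1 + 5\right)\right)^{2} - 20 \cdot 5 \left(-1 + 5\right)\right) - 260\right) 647} + \frac{2812}{-186} = \frac{1}{\left(-684 + \left(5 \cdot 4\right)^{2} - 20 \cdot 5 \cdot 4\right) - 260} \cdot \frac{1}{647} + 2812 \left(- \frac{1}{186}\right) = \frac{1}{\left(-684 + 20^{2} - 400\right) - 260} \cdot \frac{1}{647} - \frac{1406}{93} = \frac{1}{\left(-684 + 400 - 400\right) - 260} \cdot \frac{1}{647} - \frac{1406}{93} = \frac{1}{-684 - 260} \cdot \frac{1}{647} - \frac{1406}{93} = \frac{1}{-944} \cdot \frac{1}{647} - \frac{1406}{93} = \left(- \frac{1}{944}\right) \frac{1}{647} - \frac{1406}{93} = - \frac{1}{610768} - \frac{1406}{93} = - \frac{858739901}{56801424}$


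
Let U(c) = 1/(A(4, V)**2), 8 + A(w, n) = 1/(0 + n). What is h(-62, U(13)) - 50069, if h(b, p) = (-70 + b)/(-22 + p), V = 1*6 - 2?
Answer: -176271807/3521 ≈ -50063.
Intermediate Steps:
V = 4 (V = 6 - 2 = 4)
A(w, n) = -8 + 1/n (A(w, n) = -8 + 1/(0 + n) = -8 + 1/n)
U(c) = 16/961 (U(c) = 1/((-8 + 1/4)**2) = 1/((-31/4)**2) = 1/(961/16) = 16/961)
h(b, p) = (-70 + b)/(-22 + p)
h(-62, U(13)) - 50069 = (-70 - 62)/(-22 + 16/961) - 50069 = -132/(-21126/961) - 50069 = -961/21126*(-132) - 50069 = 21142/3521 - 50069 = -176271807/3521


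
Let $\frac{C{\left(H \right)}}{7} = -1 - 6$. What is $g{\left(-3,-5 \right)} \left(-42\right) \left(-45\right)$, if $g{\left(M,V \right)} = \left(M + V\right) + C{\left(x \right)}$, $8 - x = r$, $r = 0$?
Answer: $-107730$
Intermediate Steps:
$x = 8$ ($x = 8 - 0 = 8 + 0 = 8$)
$C{\left(H \right)} = -49$ ($C{\left(H \right)} = 7 \left(-1 - 6\right) = 7 \left(-7\right) = -49$)
$g{\left(M,V \right)} = -49 + M + V$ ($g{\left(M,V \right)} = \left(M + V\right) - 49 = -49 + M + V$)
$g{\left(-3,-5 \right)} \left(-42\right) \left(-45\right) = \left(-49 - 3 - 5\right) \left(-42\right) \left(-45\right) = \left(-57\right) \left(-42\right) \left(-45\right) = 2394 \left(-45\right) = -107730$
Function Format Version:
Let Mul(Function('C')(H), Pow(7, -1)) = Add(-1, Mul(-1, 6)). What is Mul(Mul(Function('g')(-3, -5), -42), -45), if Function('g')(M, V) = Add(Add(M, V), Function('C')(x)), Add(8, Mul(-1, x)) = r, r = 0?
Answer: -107730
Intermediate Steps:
x = 8 (x = Add(8, Mul(-1, 0)) = Add(8, 0) = 8)
Function('C')(H) = -49 (Function('C')(H) = Mul(7, Add(-1, Mul(-1, 6))) = Mul(7, Add(-1, -6)) = Mul(7, -7) = -49)
Function('g')(M, V) = Add(-49, M, V) (Function('g')(M, V) = Add(Add(M, V), -49) = Add(-49, M, V))
Mul(Mul(Function('g')(-3, -5), -42), -45) = Mul(Mul(Add(-49, -3, -5), -42), -45) = Mul(Mul(-57, -42), -45) = Mul(2394, -45) = -107730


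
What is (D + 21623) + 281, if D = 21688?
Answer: 43592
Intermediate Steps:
(D + 21623) + 281 = (21688 + 21623) + 281 = 43311 + 281 = 43592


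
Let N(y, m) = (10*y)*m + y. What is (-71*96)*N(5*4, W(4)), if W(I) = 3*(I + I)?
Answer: -32853120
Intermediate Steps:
W(I) = 6*I (W(I) = 3*(2*I) = 6*I)
N(y, m) = y + 10*m*y (N(y, m) = 10*m*y + y = y + 10*m*y)
(-71*96)*N(5*4, W(4)) = (-71*96)*((5*4)*(1 + 10*(6*4))) = -136320*(1 + 10*24) = -136320*(1 + 240) = -136320*241 = -6816*4820 = -32853120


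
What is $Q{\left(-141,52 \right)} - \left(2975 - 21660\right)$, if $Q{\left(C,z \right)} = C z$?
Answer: $11353$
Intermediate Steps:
$Q{\left(-141,52 \right)} - \left(2975 - 21660\right) = \left(-141\right) 52 - \left(2975 - 21660\right) = -7332 - -18685 = -7332 + 18685 = 11353$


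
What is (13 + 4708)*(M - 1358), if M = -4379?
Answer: -27084377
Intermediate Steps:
(13 + 4708)*(M - 1358) = (13 + 4708)*(-4379 - 1358) = 4721*(-5737) = -27084377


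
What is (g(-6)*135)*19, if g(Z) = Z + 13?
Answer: 17955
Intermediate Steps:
g(Z) = 13 + Z
(g(-6)*135)*19 = ((13 - 6)*135)*19 = (7*135)*19 = 945*19 = 17955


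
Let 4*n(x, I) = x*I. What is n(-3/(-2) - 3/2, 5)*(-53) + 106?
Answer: 106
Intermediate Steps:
n(x, I) = I*x/4 (n(x, I) = (x*I)/4 = (I*x)/4 = I*x/4)
n(-3/(-2) - 3/2, 5)*(-53) + 106 = ((¼)*5*(-3/(-2) - 3/2))*(-53) + 106 = ((¼)*5*(-3*(-½) - 3*½))*(-53) + 106 = ((¼)*5*(3/2 - 3/2))*(-53) + 106 = ((¼)*5*0)*(-53) + 106 = 0*(-53) + 106 = 0 + 106 = 106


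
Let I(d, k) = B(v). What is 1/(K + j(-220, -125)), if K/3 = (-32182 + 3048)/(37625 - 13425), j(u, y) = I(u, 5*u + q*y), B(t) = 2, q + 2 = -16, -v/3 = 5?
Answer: -12100/19501 ≈ -0.62048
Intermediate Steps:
v = -15 (v = -3*5 = -15)
q = -18 (q = -2 - 16 = -18)
I(d, k) = 2
j(u, y) = 2
K = -43701/12100 (K = 3*((-32182 + 3048)/(37625 - 13425)) = 3*(-29134/24200) = 3*(-29134*1/24200) = 3*(-14567/12100) = -43701/12100 ≈ -3.6117)
1/(K + j(-220, -125)) = 1/(-43701/12100 + 2) = 1/(-19501/12100) = -12100/19501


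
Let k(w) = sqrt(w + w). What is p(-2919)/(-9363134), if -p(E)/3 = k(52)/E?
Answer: -sqrt(26)/4555164691 ≈ -1.1194e-9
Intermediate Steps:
k(w) = sqrt(2)*sqrt(w) (k(w) = sqrt(2*w) = sqrt(2)*sqrt(w))
p(E) = -6*sqrt(26)/E (p(E) = -3*sqrt(2)*sqrt(52)/E = -3*sqrt(2)*(2*sqrt(13))/E = -3*2*sqrt(26)/E = -6*sqrt(26)/E)
p(-2919)/(-9363134) = -6*sqrt(26)/(-2919)/(-9363134) = -6*sqrt(26)*(-1/2919)*(-1/9363134) = (2*sqrt(26)/973)*(-1/9363134) = -sqrt(26)/4555164691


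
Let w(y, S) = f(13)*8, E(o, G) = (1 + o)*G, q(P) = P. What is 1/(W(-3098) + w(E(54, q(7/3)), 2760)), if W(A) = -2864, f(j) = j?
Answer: -1/2760 ≈ -0.00036232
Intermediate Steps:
E(o, G) = G*(1 + o)
w(y, S) = 104 (w(y, S) = 13*8 = 104)
1/(W(-3098) + w(E(54, q(7/3)), 2760)) = 1/(-2864 + 104) = 1/(-2760) = -1/2760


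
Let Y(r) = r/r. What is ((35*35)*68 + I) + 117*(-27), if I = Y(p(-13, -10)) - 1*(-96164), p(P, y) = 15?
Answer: 176306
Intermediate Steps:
Y(r) = 1
I = 96165 (I = 1 - 1*(-96164) = 1 + 96164 = 96165)
((35*35)*68 + I) + 117*(-27) = ((35*35)*68 + 96165) + 117*(-27) = (1225*68 + 96165) - 3159 = (83300 + 96165) - 3159 = 179465 - 3159 = 176306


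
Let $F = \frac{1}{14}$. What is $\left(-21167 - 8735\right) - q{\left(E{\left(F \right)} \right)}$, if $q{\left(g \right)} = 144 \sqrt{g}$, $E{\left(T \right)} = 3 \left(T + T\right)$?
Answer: $-29902 - \frac{144 \sqrt{21}}{7} \approx -29996.0$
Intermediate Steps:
$F = \frac{1}{14} \approx 0.071429$
$E{\left(T \right)} = 6 T$ ($E{\left(T \right)} = 3 \cdot 2 T = 6 T$)
$\left(-21167 - 8735\right) - q{\left(E{\left(F \right)} \right)} = \left(-21167 - 8735\right) - 144 \sqrt{6 \cdot \frac{1}{14}} = -29902 - 144 \sqrt{\frac{3}{7}} = -29902 - 144 \frac{\sqrt{21}}{7} = -29902 - \frac{144 \sqrt{21}}{7}$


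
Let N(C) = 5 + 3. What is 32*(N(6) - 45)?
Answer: -1184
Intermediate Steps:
N(C) = 8
32*(N(6) - 45) = 32*(8 - 45) = 32*(-37) = -1184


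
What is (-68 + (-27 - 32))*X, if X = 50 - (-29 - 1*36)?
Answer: -14605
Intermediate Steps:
X = 115 (X = 50 - (-29 - 36) = 50 - 1*(-65) = 50 + 65 = 115)
(-68 + (-27 - 32))*X = (-68 + (-27 - 32))*115 = (-68 - 59)*115 = -127*115 = -14605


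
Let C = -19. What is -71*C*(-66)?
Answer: -89034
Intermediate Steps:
-71*C*(-66) = -71*(-19)*(-66) = 1349*(-66) = -89034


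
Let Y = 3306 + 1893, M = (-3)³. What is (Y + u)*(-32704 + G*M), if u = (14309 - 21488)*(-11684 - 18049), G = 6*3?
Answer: -7084684495140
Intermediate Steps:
G = 18
M = -27
Y = 5199
u = 213453207 (u = -7179*(-29733) = 213453207)
(Y + u)*(-32704 + G*M) = (5199 + 213453207)*(-32704 + 18*(-27)) = 213458406*(-32704 - 486) = 213458406*(-33190) = -7084684495140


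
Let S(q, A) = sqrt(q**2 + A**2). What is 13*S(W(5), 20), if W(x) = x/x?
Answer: 13*sqrt(401) ≈ 260.32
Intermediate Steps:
W(x) = 1
S(q, A) = sqrt(A**2 + q**2)
13*S(W(5), 20) = 13*sqrt(20**2 + 1**2) = 13*sqrt(400 + 1) = 13*sqrt(401)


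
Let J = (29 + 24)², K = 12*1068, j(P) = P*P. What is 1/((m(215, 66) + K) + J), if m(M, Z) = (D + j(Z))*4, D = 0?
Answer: 1/33049 ≈ 3.0258e-5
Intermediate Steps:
j(P) = P²
K = 12816
m(M, Z) = 4*Z² (m(M, Z) = (0 + Z²)*4 = Z²*4 = 4*Z²)
J = 2809 (J = 53² = 2809)
1/((m(215, 66) + K) + J) = 1/((4*66² + 12816) + 2809) = 1/((4*4356 + 12816) + 2809) = 1/((17424 + 12816) + 2809) = 1/(30240 + 2809) = 1/33049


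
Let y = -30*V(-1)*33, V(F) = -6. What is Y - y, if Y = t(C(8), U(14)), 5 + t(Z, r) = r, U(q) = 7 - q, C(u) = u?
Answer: -5952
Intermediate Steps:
t(Z, r) = -5 + r
Y = -12 (Y = -5 + (7 - 1*14) = -5 + (7 - 14) = -5 - 7 = -12)
y = 5940 (y = -30*(-6)*33 = 180*33 = 5940)
Y - y = -12 - 1*5940 = -12 - 5940 = -5952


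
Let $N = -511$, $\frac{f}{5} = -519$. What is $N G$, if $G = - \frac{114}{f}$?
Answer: $- \frac{19418}{865} \approx -22.449$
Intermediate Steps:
$f = -2595$ ($f = 5 \left(-519\right) = -2595$)
$G = \frac{38}{865}$ ($G = - \frac{114}{-2595} = \left(-114\right) \left(- \frac{1}{2595}\right) = \frac{38}{865} \approx 0.043931$)
$N G = \left(-511\right) \frac{38}{865} = - \frac{19418}{865}$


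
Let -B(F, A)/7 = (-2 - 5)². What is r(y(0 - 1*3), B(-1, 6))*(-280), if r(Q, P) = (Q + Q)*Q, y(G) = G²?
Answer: -45360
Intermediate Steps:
B(F, A) = -343 (B(F, A) = -7*(-2 - 5)² = -7*(-7)² = -7*49 = -343)
r(Q, P) = 2*Q² (r(Q, P) = (2*Q)*Q = 2*Q²)
r(y(0 - 1*3), B(-1, 6))*(-280) = (2*((0 - 1*3)²)²)*(-280) = (2*((0 - 3)²)²)*(-280) = (2*((-3)²)²)*(-280) = (2*9²)*(-280) = (2*81)*(-280) = 162*(-280) = -45360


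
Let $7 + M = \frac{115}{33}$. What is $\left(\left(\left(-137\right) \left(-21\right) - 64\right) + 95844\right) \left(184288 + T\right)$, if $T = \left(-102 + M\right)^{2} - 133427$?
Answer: $\frac{6660526747121}{1089} \approx 6.1162 \cdot 10^{9}$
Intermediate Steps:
$M = - \frac{116}{33}$ ($M = -7 + \frac{115}{33} = - \frac{116}{33} \approx -3.5152$)
$T = - \frac{133177679}{1089}$ ($T = \left(-102 - \frac{116}{33}\right)^{2} - 133427 = \left(- \frac{3482}{33}\right)^{2} - 133427 = \frac{12124324}{1089} - 133427 = - \frac{133177679}{1089} \approx -1.2229 \cdot 10^{5}$)
$\left(\left(\left(-137\right) \left(-21\right) - 64\right) + 95844\right) \left(184288 + T\right) = \left(\left(\left(-137\right) \left(-21\right) - 64\right) + 95844\right) \left(184288 - \frac{133177679}{1089}\right) = \left(\left(2877 - 64\right) + 95844\right) \frac{67511953}{1089} = \left(2813 + 95844\right) \frac{67511953}{1089} = 98657 \cdot \frac{67511953}{1089} = \frac{6660526747121}{1089}$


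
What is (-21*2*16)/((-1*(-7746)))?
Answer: -112/1291 ≈ -0.086754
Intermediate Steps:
(-21*2*16)/((-1*(-7746))) = -42*16/7746 = -672*1/7746 = -112/1291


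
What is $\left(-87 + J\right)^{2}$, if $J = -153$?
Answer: $57600$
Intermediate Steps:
$\left(-87 + J\right)^{2} = \left(-87 - 153\right)^{2} = \left(-240\right)^{2} = 57600$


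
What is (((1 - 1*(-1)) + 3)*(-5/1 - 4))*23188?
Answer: -1043460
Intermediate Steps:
(((1 - 1*(-1)) + 3)*(-5/1 - 4))*23188 = (((1 + 1) + 3)*(-5*1 - 4))*23188 = ((2 + 3)*(-5 - 4))*23188 = (5*(-9))*23188 = -45*23188 = -1043460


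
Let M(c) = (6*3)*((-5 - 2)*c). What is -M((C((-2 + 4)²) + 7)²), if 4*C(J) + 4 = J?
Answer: 6174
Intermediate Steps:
C(J) = -1 + J/4
M(c) = -126*c (M(c) = 18*(-7*c) = -126*c)
-M((C((-2 + 4)²) + 7)²) = -(-126)*((-1 + (-2 + 4)²/4) + 7)² = -(-126)*((-1 + (¼)*2²) + 7)² = -(-126)*((-1 + (¼)*4) + 7)² = -(-126)*((-1 + 1) + 7)² = -(-126)*(0 + 7)² = -(-126)*7² = -(-126)*49 = -1*(-6174) = 6174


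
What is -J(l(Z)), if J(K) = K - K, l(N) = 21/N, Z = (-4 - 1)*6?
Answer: 0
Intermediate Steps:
Z = -30 (Z = -5*6 = -30)
J(K) = 0
-J(l(Z)) = -1*0 = 0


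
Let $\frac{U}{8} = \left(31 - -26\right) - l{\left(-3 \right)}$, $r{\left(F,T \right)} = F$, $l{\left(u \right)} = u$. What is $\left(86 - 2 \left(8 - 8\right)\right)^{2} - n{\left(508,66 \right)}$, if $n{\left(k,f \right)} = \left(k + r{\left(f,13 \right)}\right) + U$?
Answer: $6342$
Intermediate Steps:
$U = 480$ ($U = 8 \left(\left(31 - -26\right) - -3\right) = 8 \left(\left(31 + 26\right) + 3\right) = 8 \left(57 + 3\right) = 8 \cdot 60 = 480$)
$n{\left(k,f \right)} = 480 + f + k$ ($n{\left(k,f \right)} = \left(k + f\right) + 480 = \left(f + k\right) + 480 = 480 + f + k$)
$\left(86 - 2 \left(8 - 8\right)\right)^{2} - n{\left(508,66 \right)} = \left(86 - 2 \left(8 - 8\right)\right)^{2} - \left(480 + 66 + 508\right) = \left(86 - 0\right)^{2} - 1054 = \left(86 + 0\right)^{2} - 1054 = 86^{2} - 1054 = 7396 - 1054 = 6342$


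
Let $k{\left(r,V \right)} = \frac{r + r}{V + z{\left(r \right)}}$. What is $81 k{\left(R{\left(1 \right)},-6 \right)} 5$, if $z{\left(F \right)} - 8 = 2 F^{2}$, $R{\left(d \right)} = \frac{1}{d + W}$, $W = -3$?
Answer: $-162$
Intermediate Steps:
$R{\left(d \right)} = \frac{1}{-3 + d}$ ($R{\left(d \right)} = \frac{1}{d - 3} = \frac{1}{-3 + d}$)
$z{\left(F \right)} = 8 + 2 F^{2}$
$k{\left(r,V \right)} = \frac{2 r}{8 + V + 2 r^{2}}$ ($k{\left(r,V \right)} = \frac{r + r}{V + \left(8 + 2 r^{2}\right)} = \frac{2 r}{8 + V + 2 r^{2}}$)
$81 k{\left(R{\left(1 \right)},-6 \right)} 5 = 81 \frac{2}{\left(-3 + 1\right) \left(8 - 6 + 2 \left(\frac{1}{-3 + 1}\right)^{2}\right)} 5 = 81 \frac{2}{\left(-2\right) \left(8 - 6 + 2 \left(\frac{1}{-2}\right)^{2}\right)} 5 = 81 \cdot 2 \left(- \frac{1}{2}\right) \frac{1}{8 - 6 + 2 \left(- \frac{1}{2}\right)^{2}} \cdot 5 = 81 \cdot 2 \left(- \frac{1}{2}\right) \frac{1}{8 - 6 + 2 \cdot \frac{1}{4}} \cdot 5 = 81 \cdot 2 \left(- \frac{1}{2}\right) \frac{1}{8 - 6 + \frac{1}{2}} \cdot 5 = 81 \cdot 2 \left(- \frac{1}{2}\right) \frac{1}{\frac{5}{2}} \cdot 5 = 81 \cdot 2 \left(- \frac{1}{2}\right) \frac{2}{5} \cdot 5 = 81 \left(- \frac{2}{5}\right) 5 = \left(- \frac{162}{5}\right) 5 = -162$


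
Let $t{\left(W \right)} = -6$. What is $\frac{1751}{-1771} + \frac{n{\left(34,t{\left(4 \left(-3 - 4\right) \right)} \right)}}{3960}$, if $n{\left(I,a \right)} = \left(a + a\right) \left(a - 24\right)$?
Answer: $- \frac{1590}{1771} \approx -0.8978$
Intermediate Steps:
$n{\left(I,a \right)} = 2 a \left(-24 + a\right)$
$\frac{1751}{-1771} + \frac{n{\left(34,t{\left(4 \left(-3 - 4\right) \right)} \right)}}{3960} = \frac{1751}{-1771} + \frac{2 \left(-6\right) \left(-24 - 6\right)}{3960} = 1751 \left(- \frac{1}{1771}\right) + 2 \left(-6\right) \left(-30\right) \frac{1}{3960} = - \frac{1751}{1771} + 360 \cdot \frac{1}{3960} = - \frac{1751}{1771} + \frac{1}{11} = - \frac{1590}{1771}$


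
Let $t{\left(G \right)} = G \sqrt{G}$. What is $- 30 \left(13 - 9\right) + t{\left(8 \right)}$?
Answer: $-120 + 16 \sqrt{2} \approx -97.373$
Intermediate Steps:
$t{\left(G \right)} = G^{\frac{3}{2}}$
$- 30 \left(13 - 9\right) + t{\left(8 \right)} = - 30 \left(13 - 9\right) + 8^{\frac{3}{2}} = \left(-30\right) 4 + 16 \sqrt{2} = -120 + 16 \sqrt{2}$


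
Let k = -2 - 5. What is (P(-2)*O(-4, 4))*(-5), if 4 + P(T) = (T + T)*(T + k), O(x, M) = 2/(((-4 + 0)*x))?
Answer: -20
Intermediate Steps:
O(x, M) = -1/(2*x) (O(x, M) = 2/((-4*x)) = 2*(-1/(4*x)) = -1/(2*x))
k = -7
P(T) = -4 + 2*T*(-7 + T) (P(T) = -4 + (T + T)*(T - 7) = -4 + (2*T)*(-7 + T) = -4 + 2*T*(-7 + T))
(P(-2)*O(-4, 4))*(-5) = ((-4 - 14*(-2) + 2*(-2)²)*(-½/(-4)))*(-5) = ((-4 + 28 + 2*4)*(-½*(-¼)))*(-5) = ((-4 + 28 + 8)*(⅛))*(-5) = (32*(⅛))*(-5) = 4*(-5) = -20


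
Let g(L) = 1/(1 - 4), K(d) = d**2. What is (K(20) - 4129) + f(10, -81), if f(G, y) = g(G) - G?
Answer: -11218/3 ≈ -3739.3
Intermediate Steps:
g(L) = -1/3 (g(L) = 1/(-3) = -1/3)
f(G, y) = -1/3 - G
(K(20) - 4129) + f(10, -81) = (20**2 - 4129) + (-1/3 - 1*10) = (400 - 4129) + (-1/3 - 10) = -3729 - 31/3 = -11218/3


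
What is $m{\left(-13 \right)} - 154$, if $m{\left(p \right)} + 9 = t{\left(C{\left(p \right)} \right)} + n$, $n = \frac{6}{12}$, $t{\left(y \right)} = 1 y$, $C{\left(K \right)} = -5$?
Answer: $- \frac{335}{2} \approx -167.5$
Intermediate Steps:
$t{\left(y \right)} = y$
$n = \frac{1}{2}$ ($n = 6 \cdot \frac{1}{12} = \frac{1}{2} \approx 0.5$)
$m{\left(p \right)} = - \frac{27}{2}$ ($m{\left(p \right)} = -9 + \left(-5 + \frac{1}{2}\right) = -9 - \frac{9}{2} = - \frac{27}{2}$)
$m{\left(-13 \right)} - 154 = - \frac{27}{2} - 154 = - \frac{335}{2}$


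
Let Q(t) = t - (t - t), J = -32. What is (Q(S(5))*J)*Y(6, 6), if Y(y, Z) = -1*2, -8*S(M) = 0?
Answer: 0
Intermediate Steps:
S(M) = 0 (S(M) = -⅛*0 = 0)
Y(y, Z) = -2
Q(t) = t (Q(t) = t - 1*0 = t + 0 = t)
(Q(S(5))*J)*Y(6, 6) = (0*(-32))*(-2) = 0*(-2) = 0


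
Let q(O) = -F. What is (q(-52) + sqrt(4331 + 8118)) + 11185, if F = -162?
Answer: 11347 + sqrt(12449) ≈ 11459.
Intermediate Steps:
q(O) = 162 (q(O) = -1*(-162) = 162)
(q(-52) + sqrt(4331 + 8118)) + 11185 = (162 + sqrt(4331 + 8118)) + 11185 = (162 + sqrt(12449)) + 11185 = 11347 + sqrt(12449)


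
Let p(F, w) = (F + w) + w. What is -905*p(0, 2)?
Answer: -3620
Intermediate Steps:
p(F, w) = F + 2*w
-905*p(0, 2) = -905*(0 + 2*2) = -905*(0 + 4) = -905*4 = -3620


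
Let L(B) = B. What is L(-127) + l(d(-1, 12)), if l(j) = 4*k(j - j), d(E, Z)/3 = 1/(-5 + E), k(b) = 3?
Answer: -115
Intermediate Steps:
d(E, Z) = 3/(-5 + E)
l(j) = 12 (l(j) = 4*3 = 12)
L(-127) + l(d(-1, 12)) = -127 + 12 = -115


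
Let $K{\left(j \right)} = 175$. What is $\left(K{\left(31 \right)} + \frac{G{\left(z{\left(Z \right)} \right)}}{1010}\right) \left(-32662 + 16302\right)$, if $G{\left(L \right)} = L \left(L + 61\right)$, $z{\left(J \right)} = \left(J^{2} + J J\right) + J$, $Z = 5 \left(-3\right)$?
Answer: $- \frac{642146360}{101} \approx -6.3579 \cdot 10^{6}$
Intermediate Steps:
$Z = -15$
$z{\left(J \right)} = J + 2 J^{2}$ ($z{\left(J \right)} = \left(J^{2} + J^{2}\right) + J = 2 J^{2} + J = J + 2 J^{2}$)
$G{\left(L \right)} = L \left(61 + L\right)$
$\left(K{\left(31 \right)} + \frac{G{\left(z{\left(Z \right)} \right)}}{1010}\right) \left(-32662 + 16302\right) = \left(175 + \frac{- 15 \left(1 + 2 \left(-15\right)\right) \left(61 - 15 \left(1 + 2 \left(-15\right)\right)\right)}{1010}\right) \left(-32662 + 16302\right) = \left(175 + - 15 \left(1 - 30\right) \left(61 - 15 \left(1 - 30\right)\right) \frac{1}{1010}\right) \left(-16360\right) = \left(175 + \left(-15\right) \left(-29\right) \left(61 - -435\right) \frac{1}{1010}\right) \left(-16360\right) = \left(175 + 435 \left(61 + 435\right) \frac{1}{1010}\right) \left(-16360\right) = \left(175 + 435 \cdot 496 \cdot \frac{1}{1010}\right) \left(-16360\right) = \left(175 + 215760 \cdot \frac{1}{1010}\right) \left(-16360\right) = \left(175 + \frac{21576}{101}\right) \left(-16360\right) = \frac{39251}{101} \left(-16360\right) = - \frac{642146360}{101}$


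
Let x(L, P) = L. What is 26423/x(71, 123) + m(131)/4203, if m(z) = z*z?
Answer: 112274300/298413 ≈ 376.24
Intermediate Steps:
m(z) = z²
26423/x(71, 123) + m(131)/4203 = 26423/71 + 131²/4203 = 26423*(1/71) + 17161*(1/4203) = 26423/71 + 17161/4203 = 112274300/298413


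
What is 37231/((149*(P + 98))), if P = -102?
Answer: -37231/596 ≈ -62.468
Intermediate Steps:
37231/((149*(P + 98))) = 37231/((149*(-102 + 98))) = 37231/((149*(-4))) = 37231/(-596) = 37231*(-1/596) = -37231/596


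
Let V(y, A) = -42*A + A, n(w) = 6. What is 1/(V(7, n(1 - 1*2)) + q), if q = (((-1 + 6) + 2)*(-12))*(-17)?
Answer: 1/1182 ≈ 0.00084602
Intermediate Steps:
V(y, A) = -41*A
q = 1428 (q = ((5 + 2)*(-12))*(-17) = (7*(-12))*(-17) = -84*(-17) = 1428)
1/(V(7, n(1 - 1*2)) + q) = 1/(-41*6 + 1428) = 1/(-246 + 1428) = 1/1182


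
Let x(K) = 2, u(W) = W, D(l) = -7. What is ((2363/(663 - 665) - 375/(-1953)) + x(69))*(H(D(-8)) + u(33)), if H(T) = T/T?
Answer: -26102803/651 ≈ -40097.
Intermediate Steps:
H(T) = 1
((2363/(663 - 665) - 375/(-1953)) + x(69))*(H(D(-8)) + u(33)) = ((2363/(663 - 665) - 375/(-1953)) + 2)*(1 + 33) = ((2363/(-2) - 375*(-1/1953)) + 2)*34 = ((2363*(-½) + 125/651) + 2)*34 = ((-2363/2 + 125/651) + 2)*34 = (-1538063/1302 + 2)*34 = -1535459/1302*34 = -26102803/651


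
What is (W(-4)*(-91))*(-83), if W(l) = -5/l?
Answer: 37765/4 ≈ 9441.3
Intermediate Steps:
(W(-4)*(-91))*(-83) = (-5/(-4)*(-91))*(-83) = (-5*(-¼)*(-91))*(-83) = ((5/4)*(-91))*(-83) = -455/4*(-83) = 37765/4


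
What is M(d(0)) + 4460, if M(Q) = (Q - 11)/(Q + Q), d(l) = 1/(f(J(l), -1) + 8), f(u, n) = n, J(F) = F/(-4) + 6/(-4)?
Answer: 4422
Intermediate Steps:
J(F) = -3/2 - F/4 (J(F) = F*(-¼) + 6*(-¼) = -F/4 - 3/2 = -3/2 - F/4)
d(l) = ⅐ (d(l) = 1/(-1 + 8) = 1/7 = ⅐)
M(Q) = (-11 + Q)/(2*Q) (M(Q) = (-11 + Q)/((2*Q)) = (-11 + Q)*(1/(2*Q)) = (-11 + Q)/(2*Q))
M(d(0)) + 4460 = (-11 + ⅐)/(2*(⅐)) + 4460 = (½)*7*(-76/7) + 4460 = -38 + 4460 = 4422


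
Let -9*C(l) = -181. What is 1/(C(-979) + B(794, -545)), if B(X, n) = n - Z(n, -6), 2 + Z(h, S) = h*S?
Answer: -9/34136 ≈ -0.00026365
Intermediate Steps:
Z(h, S) = -2 + S*h (Z(h, S) = -2 + h*S = -2 + S*h)
C(l) = 181/9 (C(l) = -⅑*(-181) = 181/9)
B(X, n) = 2 + 7*n (B(X, n) = n - (-2 - 6*n) = n + (2 + 6*n) = 2 + 7*n)
1/(C(-979) + B(794, -545)) = 1/(181/9 + (2 + 7*(-545))) = 1/(181/9 + (2 - 3815)) = 1/(181/9 - 3813) = 1/(-34136/9) = -9/34136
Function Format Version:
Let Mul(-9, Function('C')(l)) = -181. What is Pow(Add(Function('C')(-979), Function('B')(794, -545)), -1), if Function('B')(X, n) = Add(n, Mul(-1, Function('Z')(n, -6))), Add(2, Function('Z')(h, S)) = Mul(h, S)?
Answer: Rational(-9, 34136) ≈ -0.00026365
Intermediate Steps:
Function('Z')(h, S) = Add(-2, Mul(S, h)) (Function('Z')(h, S) = Add(-2, Mul(h, S)) = Add(-2, Mul(S, h)))
Function('C')(l) = Rational(181, 9) (Function('C')(l) = Mul(Rational(-1, 9), -181) = Rational(181, 9))
Function('B')(X, n) = Add(2, Mul(7, n)) (Function('B')(X, n) = Add(n, Mul(-1, Add(-2, Mul(-6, n)))) = Add(n, Add(2, Mul(6, n))) = Add(2, Mul(7, n)))
Pow(Add(Function('C')(-979), Function('B')(794, -545)), -1) = Pow(Add(Rational(181, 9), Add(2, Mul(7, -545))), -1) = Pow(Add(Rational(181, 9), Add(2, -3815)), -1) = Pow(Add(Rational(181, 9), -3813), -1) = Pow(Rational(-34136, 9), -1) = Rational(-9, 34136)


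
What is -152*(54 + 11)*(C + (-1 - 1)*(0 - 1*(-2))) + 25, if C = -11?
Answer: 148225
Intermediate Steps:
-152*(54 + 11)*(C + (-1 - 1)*(0 - 1*(-2))) + 25 = -152*(54 + 11)*(-11 + (-1 - 1)*(0 - 1*(-2))) + 25 = -9880*(-11 - 2*(0 + 2)) + 25 = -9880*(-11 - 2*2) + 25 = -9880*(-11 - 4) + 25 = -9880*(-15) + 25 = -152*(-975) + 25 = 148200 + 25 = 148225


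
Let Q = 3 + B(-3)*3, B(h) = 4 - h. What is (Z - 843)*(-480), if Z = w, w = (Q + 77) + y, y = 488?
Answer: 121920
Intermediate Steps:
Q = 24 (Q = 3 + (4 - 1*(-3))*3 = 3 + (4 + 3)*3 = 3 + 7*3 = 3 + 21 = 24)
w = 589 (w = (24 + 77) + 488 = 101 + 488 = 589)
Z = 589
(Z - 843)*(-480) = (589 - 843)*(-480) = -254*(-480) = 121920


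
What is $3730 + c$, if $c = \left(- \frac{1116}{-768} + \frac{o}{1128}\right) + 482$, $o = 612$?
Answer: $\frac{12675699}{3008} \approx 4214.0$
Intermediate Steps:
$c = \frac{1455859}{3008}$ ($c = \left(- \frac{1116}{-768} + \frac{612}{1128}\right) + 482 = \left(\left(-1116\right) \left(- \frac{1}{768}\right) + 612 \cdot \frac{1}{1128}\right) + 482 = \left(\frac{93}{64} + \frac{51}{94}\right) + 482 = \frac{6003}{3008} + 482 = \frac{1455859}{3008} \approx 484.0$)
$3730 + c = 3730 + \frac{1455859}{3008} = \frac{12675699}{3008}$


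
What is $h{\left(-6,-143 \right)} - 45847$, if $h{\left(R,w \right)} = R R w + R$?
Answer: $-51001$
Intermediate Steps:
$h{\left(R,w \right)} = R + w R^{2}$ ($h{\left(R,w \right)} = R^{2} w + R = w R^{2} + R = R + w R^{2}$)
$h{\left(-6,-143 \right)} - 45847 = - 6 \left(1 - -858\right) - 45847 = - 6 \left(1 + 858\right) - 45847 = \left(-6\right) 859 - 45847 = -5154 - 45847 = -51001$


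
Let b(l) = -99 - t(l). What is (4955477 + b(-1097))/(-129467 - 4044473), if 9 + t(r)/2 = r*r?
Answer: -1274289/2086970 ≈ -0.61059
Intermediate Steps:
t(r) = -18 + 2*r² (t(r) = -18 + 2*(r*r) = -18 + 2*r²)
b(l) = -81 - 2*l² (b(l) = -99 - (-18 + 2*l²) = -99 + (18 - 2*l²) = -81 - 2*l²)
(4955477 + b(-1097))/(-129467 - 4044473) = (4955477 + (-81 - 2*(-1097)²))/(-129467 - 4044473) = (4955477 + (-81 - 2*1203409))/(-4173940) = (4955477 + (-81 - 2406818))*(-1/4173940) = (4955477 - 2406899)*(-1/4173940) = 2548578*(-1/4173940) = -1274289/2086970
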